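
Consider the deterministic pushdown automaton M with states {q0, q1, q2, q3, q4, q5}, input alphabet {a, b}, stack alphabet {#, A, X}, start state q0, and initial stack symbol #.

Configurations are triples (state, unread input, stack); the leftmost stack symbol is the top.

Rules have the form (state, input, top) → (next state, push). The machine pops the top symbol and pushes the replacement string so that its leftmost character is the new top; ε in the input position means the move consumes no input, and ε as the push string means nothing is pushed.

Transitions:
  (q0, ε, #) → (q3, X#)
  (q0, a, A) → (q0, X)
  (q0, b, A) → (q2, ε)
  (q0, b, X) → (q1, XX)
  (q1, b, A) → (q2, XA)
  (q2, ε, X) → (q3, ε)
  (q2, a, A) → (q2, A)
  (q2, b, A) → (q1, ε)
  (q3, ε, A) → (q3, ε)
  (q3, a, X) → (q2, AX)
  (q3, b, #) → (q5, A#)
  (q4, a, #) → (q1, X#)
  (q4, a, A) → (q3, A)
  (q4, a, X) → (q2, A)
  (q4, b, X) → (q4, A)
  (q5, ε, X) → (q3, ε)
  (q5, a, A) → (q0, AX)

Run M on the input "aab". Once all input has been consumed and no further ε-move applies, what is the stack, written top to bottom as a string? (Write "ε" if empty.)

(q0, aab, #)
  ε-move, top #: go to q3, push X# → (q3, aab, X#)
  read a, top X: go to q2, push AX → (q2, ab, AX#)
  read a, top A: go to q2, push A → (q2, b, AX#)
  read b, top A: go to q1, push ε → (q1, ε, X#)
All input consumed in state q1 with stack X#.

X#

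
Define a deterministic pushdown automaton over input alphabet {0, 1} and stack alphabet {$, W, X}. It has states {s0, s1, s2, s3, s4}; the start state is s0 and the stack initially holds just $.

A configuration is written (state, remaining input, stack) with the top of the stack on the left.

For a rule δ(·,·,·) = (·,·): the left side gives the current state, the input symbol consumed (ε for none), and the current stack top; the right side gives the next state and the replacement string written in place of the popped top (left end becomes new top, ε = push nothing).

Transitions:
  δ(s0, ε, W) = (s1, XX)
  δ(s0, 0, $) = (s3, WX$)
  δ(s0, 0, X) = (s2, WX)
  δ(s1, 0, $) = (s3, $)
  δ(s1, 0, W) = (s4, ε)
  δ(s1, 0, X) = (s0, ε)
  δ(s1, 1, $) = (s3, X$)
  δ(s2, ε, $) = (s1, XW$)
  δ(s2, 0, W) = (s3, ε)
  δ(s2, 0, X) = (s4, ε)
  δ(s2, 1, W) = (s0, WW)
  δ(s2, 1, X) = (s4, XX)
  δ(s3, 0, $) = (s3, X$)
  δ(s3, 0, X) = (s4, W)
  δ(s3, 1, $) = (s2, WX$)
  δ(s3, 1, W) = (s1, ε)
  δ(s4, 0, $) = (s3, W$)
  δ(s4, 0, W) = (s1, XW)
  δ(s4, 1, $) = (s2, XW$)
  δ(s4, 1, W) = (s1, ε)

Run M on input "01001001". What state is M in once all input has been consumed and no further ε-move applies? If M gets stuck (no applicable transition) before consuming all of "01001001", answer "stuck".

(s0, 01001001, $)
  read 0, top $: go to s3, push WX$ → (s3, 1001001, WX$)
  read 1, top W: go to s1, push ε → (s1, 001001, X$)
  read 0, top X: go to s0, push ε → (s0, 01001, $)
  read 0, top $: go to s3, push WX$ → (s3, 1001, WX$)
  read 1, top W: go to s1, push ε → (s1, 001, X$)
  read 0, top X: go to s0, push ε → (s0, 01, $)
  read 0, top $: go to s3, push WX$ → (s3, 1, WX$)
  read 1, top W: go to s1, push ε → (s1, ε, X$)
All input consumed; M is in state s1.

s1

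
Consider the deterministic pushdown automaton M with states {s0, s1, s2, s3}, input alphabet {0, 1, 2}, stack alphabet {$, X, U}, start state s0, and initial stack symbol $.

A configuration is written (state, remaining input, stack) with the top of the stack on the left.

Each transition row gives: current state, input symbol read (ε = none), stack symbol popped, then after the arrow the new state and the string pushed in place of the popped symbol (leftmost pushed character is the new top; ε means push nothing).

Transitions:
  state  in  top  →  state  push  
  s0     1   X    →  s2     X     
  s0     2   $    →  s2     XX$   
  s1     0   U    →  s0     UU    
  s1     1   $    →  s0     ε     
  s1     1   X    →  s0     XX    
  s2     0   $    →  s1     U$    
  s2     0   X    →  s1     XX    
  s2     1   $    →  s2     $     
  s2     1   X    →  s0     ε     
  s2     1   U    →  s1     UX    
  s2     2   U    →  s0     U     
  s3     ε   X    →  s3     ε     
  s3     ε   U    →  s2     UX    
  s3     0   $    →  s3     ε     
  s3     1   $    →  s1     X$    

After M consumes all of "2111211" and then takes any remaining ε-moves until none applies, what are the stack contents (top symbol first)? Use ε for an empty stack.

(s0, 2111211, $)
  read 2, top $: go to s2, push XX$ → (s2, 111211, XX$)
  read 1, top X: go to s0, push ε → (s0, 11211, X$)
  read 1, top X: go to s2, push X → (s2, 1211, X$)
  read 1, top X: go to s0, push ε → (s0, 211, $)
  read 2, top $: go to s2, push XX$ → (s2, 11, XX$)
  read 1, top X: go to s0, push ε → (s0, 1, X$)
  read 1, top X: go to s2, push X → (s2, ε, X$)
All input consumed in state s2 with stack X$.

X$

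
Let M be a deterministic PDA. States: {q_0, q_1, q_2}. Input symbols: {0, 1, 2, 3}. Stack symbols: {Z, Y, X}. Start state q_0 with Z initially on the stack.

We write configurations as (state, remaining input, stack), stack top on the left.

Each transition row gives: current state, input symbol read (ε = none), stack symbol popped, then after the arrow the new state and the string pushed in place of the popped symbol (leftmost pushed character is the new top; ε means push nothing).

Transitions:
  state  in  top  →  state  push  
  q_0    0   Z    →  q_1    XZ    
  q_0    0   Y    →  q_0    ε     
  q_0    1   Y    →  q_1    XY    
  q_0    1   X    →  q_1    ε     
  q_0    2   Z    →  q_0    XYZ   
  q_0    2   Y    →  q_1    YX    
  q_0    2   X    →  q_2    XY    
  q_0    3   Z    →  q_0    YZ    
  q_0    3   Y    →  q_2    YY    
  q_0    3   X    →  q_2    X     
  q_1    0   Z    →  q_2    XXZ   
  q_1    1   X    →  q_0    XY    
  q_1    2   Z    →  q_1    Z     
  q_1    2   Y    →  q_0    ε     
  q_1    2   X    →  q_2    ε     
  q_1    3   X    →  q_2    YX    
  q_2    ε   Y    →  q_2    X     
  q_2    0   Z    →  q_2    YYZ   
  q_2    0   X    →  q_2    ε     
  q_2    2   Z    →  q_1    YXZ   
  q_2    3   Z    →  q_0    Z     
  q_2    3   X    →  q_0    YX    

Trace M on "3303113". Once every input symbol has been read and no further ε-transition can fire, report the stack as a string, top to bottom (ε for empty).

XYYXZ

(q_0, 3303113, Z) ⊢ (q_0, 303113, YZ) ⊢ (q_2, 03113, YYZ) ⊢ (q_2, 03113, XYZ) ⊢ (q_2, 3113, YZ) ⊢ (q_2, 3113, XZ) ⊢ (q_0, 113, YXZ) ⊢ (q_1, 13, XYXZ) ⊢ (q_0, 3, XYYXZ) ⊢ (q_2, ε, XYYXZ)
All input consumed in state q_2 with stack XYYXZ.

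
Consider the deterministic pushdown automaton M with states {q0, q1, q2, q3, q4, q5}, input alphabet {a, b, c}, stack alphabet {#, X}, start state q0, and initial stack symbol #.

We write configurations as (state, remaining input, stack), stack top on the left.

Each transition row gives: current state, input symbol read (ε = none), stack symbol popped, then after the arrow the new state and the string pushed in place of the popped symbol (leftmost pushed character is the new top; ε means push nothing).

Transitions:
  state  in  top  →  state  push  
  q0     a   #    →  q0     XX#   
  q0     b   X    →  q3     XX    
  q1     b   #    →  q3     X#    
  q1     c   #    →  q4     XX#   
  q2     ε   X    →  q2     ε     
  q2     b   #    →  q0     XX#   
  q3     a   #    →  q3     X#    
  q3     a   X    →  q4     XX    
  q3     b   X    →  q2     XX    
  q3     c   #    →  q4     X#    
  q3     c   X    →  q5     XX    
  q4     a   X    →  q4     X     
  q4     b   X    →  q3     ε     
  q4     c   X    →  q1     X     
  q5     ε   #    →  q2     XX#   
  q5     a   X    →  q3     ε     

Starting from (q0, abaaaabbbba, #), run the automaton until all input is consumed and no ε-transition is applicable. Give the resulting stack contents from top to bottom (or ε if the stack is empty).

(q0, abaaaabbbba, #) ⊢ (q0, baaaabbbba, XX#) ⊢ (q3, aaaabbbba, XXX#) ⊢ (q4, aaabbbba, XXXX#) ⊢ (q4, aabbbba, XXXX#) ⊢ (q4, abbbba, XXXX#) ⊢ (q4, bbbba, XXXX#) ⊢ (q3, bbba, XXX#) ⊢ (q2, bba, XXXX#) ⊢ (q2, bba, XXX#) ⊢ (q2, bba, XX#) ⊢ (q2, bba, X#) ⊢ (q2, bba, #) ⊢ (q0, ba, XX#) ⊢ (q3, a, XXX#) ⊢ (q4, ε, XXXX#)
All input consumed in state q4 with stack XXXX#.

XXXX#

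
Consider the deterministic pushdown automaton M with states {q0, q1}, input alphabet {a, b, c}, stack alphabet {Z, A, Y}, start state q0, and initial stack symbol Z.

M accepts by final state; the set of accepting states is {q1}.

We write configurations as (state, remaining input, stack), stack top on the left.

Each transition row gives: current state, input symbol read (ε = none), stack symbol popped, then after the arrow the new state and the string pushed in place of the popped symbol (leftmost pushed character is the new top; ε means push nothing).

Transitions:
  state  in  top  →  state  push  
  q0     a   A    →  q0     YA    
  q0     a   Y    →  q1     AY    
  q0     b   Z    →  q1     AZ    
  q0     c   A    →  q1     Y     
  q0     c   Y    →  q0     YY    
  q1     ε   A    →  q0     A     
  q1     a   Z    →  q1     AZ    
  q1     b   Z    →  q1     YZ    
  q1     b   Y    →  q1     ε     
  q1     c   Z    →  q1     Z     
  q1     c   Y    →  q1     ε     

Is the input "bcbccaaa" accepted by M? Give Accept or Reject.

(q0, bcbccaaa, Z) ⊢ (q1, cbccaaa, AZ) ⊢ (q0, cbccaaa, AZ) ⊢ (q1, bccaaa, YZ) ⊢ (q1, ccaaa, Z) ⊢ (q1, caaa, Z) ⊢ (q1, aaa, Z) ⊢ (q1, aa, AZ) ⊢ (q0, aa, AZ) ⊢ (q0, a, YAZ) ⊢ (q1, ε, AYAZ)
All input consumed; state q1 ∈ F.

Accept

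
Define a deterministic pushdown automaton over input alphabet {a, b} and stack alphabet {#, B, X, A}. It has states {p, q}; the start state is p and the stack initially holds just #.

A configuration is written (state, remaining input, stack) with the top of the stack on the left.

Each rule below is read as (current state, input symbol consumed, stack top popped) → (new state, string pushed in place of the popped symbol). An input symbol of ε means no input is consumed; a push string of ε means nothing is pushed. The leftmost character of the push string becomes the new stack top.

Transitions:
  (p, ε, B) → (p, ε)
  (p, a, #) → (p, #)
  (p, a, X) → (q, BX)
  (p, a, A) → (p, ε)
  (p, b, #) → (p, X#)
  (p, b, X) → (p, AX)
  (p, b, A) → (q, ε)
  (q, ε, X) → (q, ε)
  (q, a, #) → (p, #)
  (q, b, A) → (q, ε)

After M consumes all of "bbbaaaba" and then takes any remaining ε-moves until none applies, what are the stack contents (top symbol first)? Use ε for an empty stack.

(p, bbbaaaba, #) ⊢ (p, bbaaaba, X#) ⊢ (p, baaaba, AX#) ⊢ (q, aaaba, X#) ⊢ (q, aaaba, #) ⊢ (p, aaba, #) ⊢ (p, aba, #) ⊢ (p, ba, #) ⊢ (p, a, X#) ⊢ (q, ε, BX#)
All input consumed in state q with stack BX#.

BX#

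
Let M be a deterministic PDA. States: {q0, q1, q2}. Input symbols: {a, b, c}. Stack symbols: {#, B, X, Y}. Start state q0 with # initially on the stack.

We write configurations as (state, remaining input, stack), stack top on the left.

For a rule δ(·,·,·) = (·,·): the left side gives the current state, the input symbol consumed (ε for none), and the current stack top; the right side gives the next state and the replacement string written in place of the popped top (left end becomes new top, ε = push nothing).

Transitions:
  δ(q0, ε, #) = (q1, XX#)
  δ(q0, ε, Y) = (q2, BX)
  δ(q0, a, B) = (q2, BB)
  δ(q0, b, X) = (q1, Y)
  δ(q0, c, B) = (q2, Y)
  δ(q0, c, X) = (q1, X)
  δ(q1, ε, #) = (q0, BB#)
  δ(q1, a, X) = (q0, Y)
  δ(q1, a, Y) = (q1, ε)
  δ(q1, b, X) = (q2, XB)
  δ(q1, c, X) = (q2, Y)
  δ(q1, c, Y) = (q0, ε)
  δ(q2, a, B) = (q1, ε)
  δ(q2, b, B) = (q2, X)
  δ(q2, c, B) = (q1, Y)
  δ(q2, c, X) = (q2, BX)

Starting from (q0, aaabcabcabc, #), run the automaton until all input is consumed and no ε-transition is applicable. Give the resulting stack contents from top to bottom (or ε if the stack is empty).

BXBBXX#

(q0, aaabcabcabc, #)
  ε-move, top #: go to q1, push XX# → (q1, aaabcabcabc, XX#)
  read a, top X: go to q0, push Y → (q0, aabcabcabc, YX#)
  ε-move, top Y: go to q2, push BX → (q2, aabcabcabc, BXX#)
  read a, top B: go to q1, push ε → (q1, abcabcabc, XX#)
  read a, top X: go to q0, push Y → (q0, bcabcabc, YX#)
  ε-move, top Y: go to q2, push BX → (q2, bcabcabc, BXX#)
  read b, top B: go to q2, push X → (q2, cabcabc, XXX#)
  read c, top X: go to q2, push BX → (q2, abcabc, BXXX#)
  read a, top B: go to q1, push ε → (q1, bcabc, XXX#)
  read b, top X: go to q2, push XB → (q2, cabc, XBXX#)
  read c, top X: go to q2, push BX → (q2, abc, BXBXX#)
  read a, top B: go to q1, push ε → (q1, bc, XBXX#)
  read b, top X: go to q2, push XB → (q2, c, XBBXX#)
  read c, top X: go to q2, push BX → (q2, ε, BXBBXX#)
All input consumed in state q2 with stack BXBBXX#.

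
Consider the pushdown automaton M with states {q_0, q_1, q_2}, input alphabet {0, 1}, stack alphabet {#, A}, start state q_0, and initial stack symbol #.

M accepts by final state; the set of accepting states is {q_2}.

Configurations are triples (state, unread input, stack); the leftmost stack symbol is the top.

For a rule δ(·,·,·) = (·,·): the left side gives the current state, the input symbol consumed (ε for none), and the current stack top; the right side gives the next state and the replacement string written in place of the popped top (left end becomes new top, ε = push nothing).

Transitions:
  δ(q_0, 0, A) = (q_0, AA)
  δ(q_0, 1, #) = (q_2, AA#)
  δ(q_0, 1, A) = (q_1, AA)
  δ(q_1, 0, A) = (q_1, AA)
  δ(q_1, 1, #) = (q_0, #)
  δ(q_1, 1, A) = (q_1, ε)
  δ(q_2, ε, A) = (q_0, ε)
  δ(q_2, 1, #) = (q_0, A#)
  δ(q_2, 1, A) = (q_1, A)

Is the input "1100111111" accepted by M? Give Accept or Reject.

One accepting computation: (q_0, 1100111111, #) ⊢ (q_2, 100111111, AA#) ⊢ (q_1, 00111111, AA#) ⊢ (q_1, 0111111, AAA#) ⊢ (q_1, 111111, AAAA#) ⊢ (q_1, 11111, AAA#) ⊢ (q_1, 1111, AA#) ⊢ (q_1, 111, A#) ⊢ (q_1, 11, #) ⊢ (q_0, 1, #) ⊢ (q_2, ε, AA#)
All input consumed and state q_2 ∈ F.

Accept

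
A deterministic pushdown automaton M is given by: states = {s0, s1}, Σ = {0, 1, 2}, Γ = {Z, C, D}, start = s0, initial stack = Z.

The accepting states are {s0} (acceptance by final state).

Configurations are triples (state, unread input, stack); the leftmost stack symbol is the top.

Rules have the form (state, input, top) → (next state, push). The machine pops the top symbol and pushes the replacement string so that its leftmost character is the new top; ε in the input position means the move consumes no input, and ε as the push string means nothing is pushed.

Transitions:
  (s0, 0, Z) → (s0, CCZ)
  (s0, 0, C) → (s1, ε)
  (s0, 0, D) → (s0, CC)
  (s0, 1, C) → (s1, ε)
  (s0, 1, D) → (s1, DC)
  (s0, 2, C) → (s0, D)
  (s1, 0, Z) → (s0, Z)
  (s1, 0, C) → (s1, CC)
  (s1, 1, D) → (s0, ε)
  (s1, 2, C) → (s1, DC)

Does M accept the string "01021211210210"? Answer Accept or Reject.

Reject

(s0, 01021211210210, Z)
  read 0, top Z: go to s0, push CCZ → (s0, 1021211210210, CCZ)
  read 1, top C: go to s1, push ε → (s1, 021211210210, CZ)
  read 0, top C: go to s1, push CC → (s1, 21211210210, CCZ)
  read 2, top C: go to s1, push DC → (s1, 1211210210, DCCZ)
  read 1, top D: go to s0, push ε → (s0, 211210210, CCZ)
  read 2, top C: go to s0, push D → (s0, 11210210, DCZ)
  read 1, top D: go to s1, push DC → (s1, 1210210, DCCZ)
  read 1, top D: go to s0, push ε → (s0, 210210, CCZ)
  read 2, top C: go to s0, push D → (s0, 10210, DCZ)
  read 1, top D: go to s1, push DC → (s1, 0210, DCCZ)
No transition applies at (s1, 0210, DCCZ); input not fully consumed.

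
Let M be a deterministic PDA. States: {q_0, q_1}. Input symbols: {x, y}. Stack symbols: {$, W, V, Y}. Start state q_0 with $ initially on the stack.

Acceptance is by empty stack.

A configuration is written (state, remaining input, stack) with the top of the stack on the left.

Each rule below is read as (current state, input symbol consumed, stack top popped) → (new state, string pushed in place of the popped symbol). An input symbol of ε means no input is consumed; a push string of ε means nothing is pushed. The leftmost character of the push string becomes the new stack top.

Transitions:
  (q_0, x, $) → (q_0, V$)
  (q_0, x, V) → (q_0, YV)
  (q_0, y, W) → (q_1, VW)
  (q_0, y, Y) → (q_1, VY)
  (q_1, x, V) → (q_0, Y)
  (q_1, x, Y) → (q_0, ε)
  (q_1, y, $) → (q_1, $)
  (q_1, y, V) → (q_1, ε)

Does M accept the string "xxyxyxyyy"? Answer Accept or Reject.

Reject

(q_0, xxyxyxyyy, $)
  read x, top $: go to q_0, push V$ → (q_0, xyxyxyyy, V$)
  read x, top V: go to q_0, push YV → (q_0, yxyxyyy, YV$)
  read y, top Y: go to q_1, push VY → (q_1, xyxyyy, VYV$)
  read x, top V: go to q_0, push Y → (q_0, yxyyy, YYV$)
  read y, top Y: go to q_1, push VY → (q_1, xyyy, VYYV$)
  read x, top V: go to q_0, push Y → (q_0, yyy, YYYV$)
  read y, top Y: go to q_1, push VY → (q_1, yy, VYYYV$)
  read y, top V: go to q_1, push ε → (q_1, y, YYYV$)
No transition applies at (q_1, y, YYYV$); input not fully consumed.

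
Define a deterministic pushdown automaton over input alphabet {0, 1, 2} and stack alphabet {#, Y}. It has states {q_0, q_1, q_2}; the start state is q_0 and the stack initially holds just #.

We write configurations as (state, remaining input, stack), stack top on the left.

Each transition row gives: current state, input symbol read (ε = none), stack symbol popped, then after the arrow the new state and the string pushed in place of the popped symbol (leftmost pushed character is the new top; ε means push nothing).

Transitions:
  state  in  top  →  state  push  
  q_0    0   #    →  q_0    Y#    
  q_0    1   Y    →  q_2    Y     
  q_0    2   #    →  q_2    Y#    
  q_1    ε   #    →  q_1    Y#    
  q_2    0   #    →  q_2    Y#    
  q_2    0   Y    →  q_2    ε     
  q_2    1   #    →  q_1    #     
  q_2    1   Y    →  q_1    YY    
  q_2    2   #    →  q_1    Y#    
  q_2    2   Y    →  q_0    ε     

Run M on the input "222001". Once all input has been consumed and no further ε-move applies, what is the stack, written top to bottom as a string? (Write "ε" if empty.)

YY#

(q_0, 222001, #) ⊢ (q_2, 22001, Y#) ⊢ (q_0, 2001, #) ⊢ (q_2, 001, Y#) ⊢ (q_2, 01, #) ⊢ (q_2, 1, Y#) ⊢ (q_1, ε, YY#)
All input consumed in state q_1 with stack YY#.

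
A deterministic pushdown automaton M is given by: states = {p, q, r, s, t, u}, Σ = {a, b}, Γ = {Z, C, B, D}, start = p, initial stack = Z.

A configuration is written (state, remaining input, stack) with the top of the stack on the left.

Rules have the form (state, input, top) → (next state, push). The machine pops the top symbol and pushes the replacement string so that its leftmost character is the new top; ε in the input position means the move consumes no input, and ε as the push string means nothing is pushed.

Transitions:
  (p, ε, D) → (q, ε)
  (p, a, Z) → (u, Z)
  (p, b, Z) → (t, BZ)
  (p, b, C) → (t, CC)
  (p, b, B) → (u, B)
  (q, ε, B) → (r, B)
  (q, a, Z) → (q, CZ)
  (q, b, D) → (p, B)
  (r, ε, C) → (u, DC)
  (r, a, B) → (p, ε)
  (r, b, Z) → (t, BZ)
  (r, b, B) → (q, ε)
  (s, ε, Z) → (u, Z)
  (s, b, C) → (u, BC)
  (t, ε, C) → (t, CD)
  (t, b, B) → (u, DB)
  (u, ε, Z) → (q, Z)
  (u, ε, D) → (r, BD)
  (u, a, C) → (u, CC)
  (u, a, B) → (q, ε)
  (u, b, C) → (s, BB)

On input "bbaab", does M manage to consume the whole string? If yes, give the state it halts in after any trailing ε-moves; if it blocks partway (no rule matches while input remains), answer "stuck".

t

(p, bbaab, Z) ⊢ (t, baab, BZ) ⊢ (u, aab, DBZ) ⊢ (r, aab, BDBZ) ⊢ (p, ab, DBZ) ⊢ (q, ab, BZ) ⊢ (r, ab, BZ) ⊢ (p, b, Z) ⊢ (t, ε, BZ)
All input consumed; M is in state t.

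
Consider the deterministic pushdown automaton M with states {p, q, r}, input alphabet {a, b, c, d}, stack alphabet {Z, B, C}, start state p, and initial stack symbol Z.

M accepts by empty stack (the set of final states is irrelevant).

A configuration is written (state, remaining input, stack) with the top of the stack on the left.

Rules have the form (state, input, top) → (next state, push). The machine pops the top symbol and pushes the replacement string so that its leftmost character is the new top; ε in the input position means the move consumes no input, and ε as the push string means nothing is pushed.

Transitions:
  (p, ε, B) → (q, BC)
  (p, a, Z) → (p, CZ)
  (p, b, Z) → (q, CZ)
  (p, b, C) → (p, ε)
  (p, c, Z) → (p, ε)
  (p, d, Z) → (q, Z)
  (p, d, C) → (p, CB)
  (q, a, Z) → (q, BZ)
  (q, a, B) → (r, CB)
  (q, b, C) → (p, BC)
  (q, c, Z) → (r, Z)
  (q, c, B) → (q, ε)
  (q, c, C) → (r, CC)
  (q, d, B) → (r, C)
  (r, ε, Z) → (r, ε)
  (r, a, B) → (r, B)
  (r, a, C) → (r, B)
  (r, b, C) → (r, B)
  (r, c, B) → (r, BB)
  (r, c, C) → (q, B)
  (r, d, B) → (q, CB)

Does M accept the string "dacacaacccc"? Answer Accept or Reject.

Accept

(p, dacacaacccc, Z)
  read d, top Z: go to q, push Z → (q, acacaacccc, Z)
  read a, top Z: go to q, push BZ → (q, cacaacccc, BZ)
  read c, top B: go to q, push ε → (q, acaacccc, Z)
  read a, top Z: go to q, push BZ → (q, caacccc, BZ)
  read c, top B: go to q, push ε → (q, aacccc, Z)
  read a, top Z: go to q, push BZ → (q, acccc, BZ)
  read a, top B: go to r, push CB → (r, cccc, CBZ)
  read c, top C: go to q, push B → (q, ccc, BBZ)
  read c, top B: go to q, push ε → (q, cc, BZ)
  read c, top B: go to q, push ε → (q, c, Z)
  read c, top Z: go to r, push Z → (r, ε, Z)
  ε-move, top Z: go to r, push ε → (r, ε, ε)
All input consumed and the stack is empty.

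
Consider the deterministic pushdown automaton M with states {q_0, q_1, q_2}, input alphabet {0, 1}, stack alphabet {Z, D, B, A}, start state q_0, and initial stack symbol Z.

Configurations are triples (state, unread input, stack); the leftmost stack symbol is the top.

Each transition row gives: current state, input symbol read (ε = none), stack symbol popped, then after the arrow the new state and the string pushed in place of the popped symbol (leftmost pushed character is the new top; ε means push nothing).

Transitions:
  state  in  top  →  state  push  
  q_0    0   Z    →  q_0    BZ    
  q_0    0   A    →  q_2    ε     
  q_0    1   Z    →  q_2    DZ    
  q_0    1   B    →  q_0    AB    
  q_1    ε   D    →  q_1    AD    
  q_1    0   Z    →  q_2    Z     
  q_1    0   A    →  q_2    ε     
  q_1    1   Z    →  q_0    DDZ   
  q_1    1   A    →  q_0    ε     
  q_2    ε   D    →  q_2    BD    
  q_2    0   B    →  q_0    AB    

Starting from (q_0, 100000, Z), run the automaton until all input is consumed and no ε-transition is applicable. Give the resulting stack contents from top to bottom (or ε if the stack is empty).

(q_0, 100000, Z)
  read 1, top Z: go to q_2, push DZ → (q_2, 00000, DZ)
  ε-move, top D: go to q_2, push BD → (q_2, 00000, BDZ)
  read 0, top B: go to q_0, push AB → (q_0, 0000, ABDZ)
  read 0, top A: go to q_2, push ε → (q_2, 000, BDZ)
  read 0, top B: go to q_0, push AB → (q_0, 00, ABDZ)
  read 0, top A: go to q_2, push ε → (q_2, 0, BDZ)
  read 0, top B: go to q_0, push AB → (q_0, ε, ABDZ)
All input consumed in state q_0 with stack ABDZ.

ABDZ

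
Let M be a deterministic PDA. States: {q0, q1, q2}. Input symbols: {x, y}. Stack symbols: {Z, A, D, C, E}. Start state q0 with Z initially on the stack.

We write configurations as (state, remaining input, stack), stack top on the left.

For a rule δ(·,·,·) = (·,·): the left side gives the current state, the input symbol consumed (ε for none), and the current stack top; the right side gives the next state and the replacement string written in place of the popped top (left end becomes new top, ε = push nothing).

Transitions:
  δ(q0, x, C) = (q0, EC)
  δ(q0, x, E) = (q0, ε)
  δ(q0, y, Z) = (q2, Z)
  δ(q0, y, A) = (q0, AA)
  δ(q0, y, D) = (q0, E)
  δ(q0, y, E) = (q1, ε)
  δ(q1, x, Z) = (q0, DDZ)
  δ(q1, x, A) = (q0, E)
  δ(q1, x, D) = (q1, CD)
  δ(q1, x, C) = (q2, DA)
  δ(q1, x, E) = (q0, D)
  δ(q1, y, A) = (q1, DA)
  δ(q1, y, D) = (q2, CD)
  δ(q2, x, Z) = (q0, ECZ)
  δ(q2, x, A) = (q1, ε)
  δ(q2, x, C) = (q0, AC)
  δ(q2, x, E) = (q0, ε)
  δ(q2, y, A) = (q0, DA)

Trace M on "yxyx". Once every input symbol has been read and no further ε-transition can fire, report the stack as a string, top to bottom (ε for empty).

(q0, yxyx, Z)
  read y, top Z: go to q2, push Z → (q2, xyx, Z)
  read x, top Z: go to q0, push ECZ → (q0, yx, ECZ)
  read y, top E: go to q1, push ε → (q1, x, CZ)
  read x, top C: go to q2, push DA → (q2, ε, DAZ)
All input consumed in state q2 with stack DAZ.

DAZ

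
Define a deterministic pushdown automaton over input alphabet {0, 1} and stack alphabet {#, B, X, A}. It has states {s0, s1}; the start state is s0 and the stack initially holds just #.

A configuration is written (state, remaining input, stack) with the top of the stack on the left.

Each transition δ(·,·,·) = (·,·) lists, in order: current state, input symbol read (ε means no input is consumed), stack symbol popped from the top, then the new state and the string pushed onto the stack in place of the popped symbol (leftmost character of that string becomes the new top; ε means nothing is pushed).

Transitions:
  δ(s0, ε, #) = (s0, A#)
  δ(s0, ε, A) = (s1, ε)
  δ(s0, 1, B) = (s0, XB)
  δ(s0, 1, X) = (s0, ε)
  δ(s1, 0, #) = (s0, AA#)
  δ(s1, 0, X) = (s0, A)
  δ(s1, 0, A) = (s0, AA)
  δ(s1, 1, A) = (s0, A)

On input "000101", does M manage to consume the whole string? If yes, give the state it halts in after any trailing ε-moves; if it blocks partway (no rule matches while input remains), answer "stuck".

(s0, 000101, #) ⊢ (s0, 000101, A#) ⊢ (s1, 000101, #) ⊢ (s0, 00101, AA#) ⊢ (s1, 00101, A#) ⊢ (s0, 0101, AA#) ⊢ (s1, 0101, A#) ⊢ (s0, 101, AA#) ⊢ (s1, 101, A#) ⊢ (s0, 01, A#) ⊢ (s1, 01, #) ⊢ (s0, 1, AA#) ⊢ (s1, 1, A#) ⊢ (s0, ε, A#) ⊢ (s1, ε, #)
All input consumed; M is in state s1.

s1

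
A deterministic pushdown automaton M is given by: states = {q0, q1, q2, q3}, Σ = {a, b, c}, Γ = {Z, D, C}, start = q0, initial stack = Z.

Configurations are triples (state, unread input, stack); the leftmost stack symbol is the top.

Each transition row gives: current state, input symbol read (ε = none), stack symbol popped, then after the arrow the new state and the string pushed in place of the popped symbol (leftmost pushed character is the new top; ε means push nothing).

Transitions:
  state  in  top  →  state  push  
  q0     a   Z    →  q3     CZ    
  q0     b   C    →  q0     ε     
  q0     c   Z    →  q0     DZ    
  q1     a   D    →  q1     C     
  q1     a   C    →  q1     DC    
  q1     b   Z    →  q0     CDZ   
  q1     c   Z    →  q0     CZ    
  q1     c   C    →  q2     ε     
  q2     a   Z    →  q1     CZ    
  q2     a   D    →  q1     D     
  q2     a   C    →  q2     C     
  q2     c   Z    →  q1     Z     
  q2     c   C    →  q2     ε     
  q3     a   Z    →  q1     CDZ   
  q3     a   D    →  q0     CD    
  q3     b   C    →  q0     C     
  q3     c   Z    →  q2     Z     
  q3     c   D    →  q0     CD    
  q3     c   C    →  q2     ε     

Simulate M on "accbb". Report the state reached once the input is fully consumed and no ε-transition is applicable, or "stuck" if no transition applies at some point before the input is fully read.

q0

(q0, accbb, Z) ⊢ (q3, ccbb, CZ) ⊢ (q2, cbb, Z) ⊢ (q1, bb, Z) ⊢ (q0, b, CDZ) ⊢ (q0, ε, DZ)
All input consumed; M is in state q0.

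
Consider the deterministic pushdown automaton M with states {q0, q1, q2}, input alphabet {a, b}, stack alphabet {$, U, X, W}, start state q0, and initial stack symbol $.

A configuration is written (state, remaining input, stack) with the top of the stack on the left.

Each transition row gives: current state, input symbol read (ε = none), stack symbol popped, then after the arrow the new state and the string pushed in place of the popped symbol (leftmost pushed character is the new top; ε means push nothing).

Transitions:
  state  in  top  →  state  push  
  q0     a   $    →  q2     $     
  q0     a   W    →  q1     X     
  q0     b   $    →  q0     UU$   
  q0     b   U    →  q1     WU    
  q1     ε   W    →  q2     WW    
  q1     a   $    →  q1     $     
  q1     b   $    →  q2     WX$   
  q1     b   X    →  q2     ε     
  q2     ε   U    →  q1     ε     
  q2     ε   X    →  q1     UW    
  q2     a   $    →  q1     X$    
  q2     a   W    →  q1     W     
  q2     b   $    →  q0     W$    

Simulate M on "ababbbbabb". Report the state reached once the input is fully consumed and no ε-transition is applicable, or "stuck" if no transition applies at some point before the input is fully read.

(q0, ababbbbabb, $) ⊢ (q2, babbbbabb, $) ⊢ (q0, abbbbabb, W$) ⊢ (q1, bbbbabb, X$) ⊢ (q2, bbbabb, $) ⊢ (q0, bbabb, W$)
No transition for (q0, b, top W); M blocks with input bbabb remaining.

stuck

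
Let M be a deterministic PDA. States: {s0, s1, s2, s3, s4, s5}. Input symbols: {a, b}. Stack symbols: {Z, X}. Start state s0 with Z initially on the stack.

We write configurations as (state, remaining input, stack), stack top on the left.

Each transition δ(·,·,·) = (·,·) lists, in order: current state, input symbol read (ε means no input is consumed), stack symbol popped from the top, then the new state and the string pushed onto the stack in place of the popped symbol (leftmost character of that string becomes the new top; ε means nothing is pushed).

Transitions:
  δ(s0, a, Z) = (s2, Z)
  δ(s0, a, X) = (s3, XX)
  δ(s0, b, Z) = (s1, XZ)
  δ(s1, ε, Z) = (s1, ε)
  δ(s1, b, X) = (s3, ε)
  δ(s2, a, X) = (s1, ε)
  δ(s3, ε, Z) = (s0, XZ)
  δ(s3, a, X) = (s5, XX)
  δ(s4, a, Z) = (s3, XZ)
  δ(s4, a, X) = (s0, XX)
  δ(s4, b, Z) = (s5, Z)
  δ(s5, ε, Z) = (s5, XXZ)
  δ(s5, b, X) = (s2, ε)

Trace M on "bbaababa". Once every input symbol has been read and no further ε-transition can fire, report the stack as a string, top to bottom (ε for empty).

XXZ

(s0, bbaababa, Z)
  read b, top Z: go to s1, push XZ → (s1, baababa, XZ)
  read b, top X: go to s3, push ε → (s3, aababa, Z)
  ε-move, top Z: go to s0, push XZ → (s0, aababa, XZ)
  read a, top X: go to s3, push XX → (s3, ababa, XXZ)
  read a, top X: go to s5, push XX → (s5, baba, XXXZ)
  read b, top X: go to s2, push ε → (s2, aba, XXZ)
  read a, top X: go to s1, push ε → (s1, ba, XZ)
  read b, top X: go to s3, push ε → (s3, a, Z)
  ε-move, top Z: go to s0, push XZ → (s0, a, XZ)
  read a, top X: go to s3, push XX → (s3, ε, XXZ)
All input consumed in state s3 with stack XXZ.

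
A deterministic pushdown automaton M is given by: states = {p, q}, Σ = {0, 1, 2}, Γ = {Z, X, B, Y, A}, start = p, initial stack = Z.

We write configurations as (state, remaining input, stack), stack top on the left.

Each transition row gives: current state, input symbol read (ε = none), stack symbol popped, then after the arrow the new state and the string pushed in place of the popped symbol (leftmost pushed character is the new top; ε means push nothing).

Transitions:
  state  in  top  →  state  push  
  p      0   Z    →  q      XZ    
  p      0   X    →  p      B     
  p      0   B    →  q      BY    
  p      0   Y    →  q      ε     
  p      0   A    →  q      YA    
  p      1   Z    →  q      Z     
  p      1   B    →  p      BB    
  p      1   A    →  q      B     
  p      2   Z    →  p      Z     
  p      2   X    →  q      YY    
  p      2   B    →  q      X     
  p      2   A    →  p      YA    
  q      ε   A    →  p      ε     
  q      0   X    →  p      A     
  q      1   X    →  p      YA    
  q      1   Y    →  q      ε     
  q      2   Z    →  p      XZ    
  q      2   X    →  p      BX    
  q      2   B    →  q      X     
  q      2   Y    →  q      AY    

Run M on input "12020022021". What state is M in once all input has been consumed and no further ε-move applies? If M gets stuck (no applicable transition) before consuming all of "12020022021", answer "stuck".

(p, 12020022021, Z)
  read 1, top Z: go to q, push Z → (q, 2020022021, Z)
  read 2, top Z: go to p, push XZ → (p, 020022021, XZ)
  read 0, top X: go to p, push B → (p, 20022021, BZ)
  read 2, top B: go to q, push X → (q, 0022021, XZ)
  read 0, top X: go to p, push A → (p, 022021, AZ)
  read 0, top A: go to q, push YA → (q, 22021, YAZ)
  read 2, top Y: go to q, push AY → (q, 2021, AYAZ)
  ε-move, top A: go to p, push ε → (p, 2021, YAZ)
No transition for (p, 2, top Y); M blocks with input 2021 remaining.

stuck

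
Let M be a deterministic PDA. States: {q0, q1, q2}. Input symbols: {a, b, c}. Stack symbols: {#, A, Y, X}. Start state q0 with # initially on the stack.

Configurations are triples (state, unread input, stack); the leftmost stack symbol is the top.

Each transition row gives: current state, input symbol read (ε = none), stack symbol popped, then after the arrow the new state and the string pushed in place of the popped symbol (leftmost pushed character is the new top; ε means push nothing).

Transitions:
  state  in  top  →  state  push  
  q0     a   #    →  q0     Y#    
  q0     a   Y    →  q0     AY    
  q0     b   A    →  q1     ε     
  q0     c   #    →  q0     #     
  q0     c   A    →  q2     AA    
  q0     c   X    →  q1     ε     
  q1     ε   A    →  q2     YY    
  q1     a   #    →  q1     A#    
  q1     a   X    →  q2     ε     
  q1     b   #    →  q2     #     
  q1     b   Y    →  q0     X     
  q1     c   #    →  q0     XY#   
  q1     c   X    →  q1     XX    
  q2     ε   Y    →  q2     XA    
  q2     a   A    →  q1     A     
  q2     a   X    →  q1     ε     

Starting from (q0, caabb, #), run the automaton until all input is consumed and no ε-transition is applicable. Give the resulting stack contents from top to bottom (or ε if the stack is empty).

(q0, caabb, #)
  read c, top #: go to q0, push # → (q0, aabb, #)
  read a, top #: go to q0, push Y# → (q0, abb, Y#)
  read a, top Y: go to q0, push AY → (q0, bb, AY#)
  read b, top A: go to q1, push ε → (q1, b, Y#)
  read b, top Y: go to q0, push X → (q0, ε, X#)
All input consumed in state q0 with stack X#.

X#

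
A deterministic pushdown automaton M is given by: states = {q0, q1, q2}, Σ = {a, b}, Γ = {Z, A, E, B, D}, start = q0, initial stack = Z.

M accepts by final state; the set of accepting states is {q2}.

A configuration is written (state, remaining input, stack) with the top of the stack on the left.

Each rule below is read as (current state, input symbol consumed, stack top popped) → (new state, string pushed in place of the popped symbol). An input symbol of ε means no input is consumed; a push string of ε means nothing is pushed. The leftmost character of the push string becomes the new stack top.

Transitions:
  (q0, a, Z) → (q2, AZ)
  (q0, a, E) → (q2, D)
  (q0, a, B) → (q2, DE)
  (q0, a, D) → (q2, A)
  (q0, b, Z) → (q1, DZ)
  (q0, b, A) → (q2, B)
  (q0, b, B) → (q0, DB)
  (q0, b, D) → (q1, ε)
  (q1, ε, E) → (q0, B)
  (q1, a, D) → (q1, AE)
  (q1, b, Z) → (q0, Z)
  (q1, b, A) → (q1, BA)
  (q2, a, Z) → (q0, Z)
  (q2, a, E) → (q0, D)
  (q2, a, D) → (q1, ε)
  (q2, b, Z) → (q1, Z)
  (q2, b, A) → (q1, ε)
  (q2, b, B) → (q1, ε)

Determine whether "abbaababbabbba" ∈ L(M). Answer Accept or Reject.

Reject

(q0, abbaababbabbba, Z) ⊢ (q2, bbaababbabbba, AZ) ⊢ (q1, baababbabbba, Z) ⊢ (q0, aababbabbba, Z) ⊢ (q2, ababbabbba, AZ)
No transition applies at (q2, ababbabbba, AZ); input not fully consumed.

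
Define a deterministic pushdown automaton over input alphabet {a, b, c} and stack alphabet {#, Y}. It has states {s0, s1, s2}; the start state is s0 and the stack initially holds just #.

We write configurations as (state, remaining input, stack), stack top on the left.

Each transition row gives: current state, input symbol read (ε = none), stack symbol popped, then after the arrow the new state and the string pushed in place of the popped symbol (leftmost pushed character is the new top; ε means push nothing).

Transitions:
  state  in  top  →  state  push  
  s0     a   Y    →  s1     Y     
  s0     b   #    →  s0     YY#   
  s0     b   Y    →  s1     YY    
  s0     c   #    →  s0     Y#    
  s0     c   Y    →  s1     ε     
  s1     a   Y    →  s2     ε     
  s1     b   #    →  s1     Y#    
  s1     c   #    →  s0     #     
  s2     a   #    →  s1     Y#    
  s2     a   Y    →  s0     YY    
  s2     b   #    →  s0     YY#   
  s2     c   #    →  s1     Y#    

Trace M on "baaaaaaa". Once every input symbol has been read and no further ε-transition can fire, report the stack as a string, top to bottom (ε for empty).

(s0, baaaaaaa, #)
  read b, top #: go to s0, push YY# → (s0, aaaaaaa, YY#)
  read a, top Y: go to s1, push Y → (s1, aaaaaa, YY#)
  read a, top Y: go to s2, push ε → (s2, aaaaa, Y#)
  read a, top Y: go to s0, push YY → (s0, aaaa, YY#)
  read a, top Y: go to s1, push Y → (s1, aaa, YY#)
  read a, top Y: go to s2, push ε → (s2, aa, Y#)
  read a, top Y: go to s0, push YY → (s0, a, YY#)
  read a, top Y: go to s1, push Y → (s1, ε, YY#)
All input consumed in state s1 with stack YY#.

YY#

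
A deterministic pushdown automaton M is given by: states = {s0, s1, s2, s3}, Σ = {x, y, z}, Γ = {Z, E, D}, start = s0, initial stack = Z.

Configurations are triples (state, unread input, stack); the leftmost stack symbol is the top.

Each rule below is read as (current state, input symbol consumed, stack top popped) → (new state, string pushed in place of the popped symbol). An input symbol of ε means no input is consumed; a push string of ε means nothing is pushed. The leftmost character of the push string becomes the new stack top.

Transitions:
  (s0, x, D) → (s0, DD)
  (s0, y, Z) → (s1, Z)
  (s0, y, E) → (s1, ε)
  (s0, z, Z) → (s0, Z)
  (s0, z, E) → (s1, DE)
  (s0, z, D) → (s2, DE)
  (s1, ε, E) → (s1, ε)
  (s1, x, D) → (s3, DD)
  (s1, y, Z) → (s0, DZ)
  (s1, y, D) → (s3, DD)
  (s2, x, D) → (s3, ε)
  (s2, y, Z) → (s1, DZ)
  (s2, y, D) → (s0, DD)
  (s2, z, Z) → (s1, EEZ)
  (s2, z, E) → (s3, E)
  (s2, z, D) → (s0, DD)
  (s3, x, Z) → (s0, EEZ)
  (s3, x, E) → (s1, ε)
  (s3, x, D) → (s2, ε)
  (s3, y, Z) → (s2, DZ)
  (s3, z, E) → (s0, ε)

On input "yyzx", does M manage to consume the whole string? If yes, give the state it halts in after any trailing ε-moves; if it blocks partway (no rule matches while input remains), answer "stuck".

s3

(s0, yyzx, Z)
  read y, top Z: go to s1, push Z → (s1, yzx, Z)
  read y, top Z: go to s0, push DZ → (s0, zx, DZ)
  read z, top D: go to s2, push DE → (s2, x, DEZ)
  read x, top D: go to s3, push ε → (s3, ε, EZ)
All input consumed; M is in state s3.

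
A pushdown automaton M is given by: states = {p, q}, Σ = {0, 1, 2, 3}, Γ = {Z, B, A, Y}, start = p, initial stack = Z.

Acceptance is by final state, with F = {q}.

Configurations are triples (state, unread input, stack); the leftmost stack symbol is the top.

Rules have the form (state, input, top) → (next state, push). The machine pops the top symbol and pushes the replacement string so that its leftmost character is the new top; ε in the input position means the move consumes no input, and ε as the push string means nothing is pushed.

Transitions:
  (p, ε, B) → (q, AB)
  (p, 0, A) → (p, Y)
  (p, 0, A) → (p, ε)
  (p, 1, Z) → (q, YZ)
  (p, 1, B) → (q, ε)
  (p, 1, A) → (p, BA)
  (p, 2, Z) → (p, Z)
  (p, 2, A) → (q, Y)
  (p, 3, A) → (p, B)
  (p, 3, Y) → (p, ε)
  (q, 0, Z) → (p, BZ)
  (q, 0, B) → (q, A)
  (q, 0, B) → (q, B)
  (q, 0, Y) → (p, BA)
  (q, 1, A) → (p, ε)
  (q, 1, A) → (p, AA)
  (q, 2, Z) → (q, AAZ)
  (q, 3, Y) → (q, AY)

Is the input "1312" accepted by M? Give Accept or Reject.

One accepting computation: (p, 1312, Z) ⊢ (q, 312, YZ) ⊢ (q, 12, AYZ) ⊢ (p, 2, AAYZ) ⊢ (q, ε, YAYZ)
All input consumed and state q ∈ F.

Accept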